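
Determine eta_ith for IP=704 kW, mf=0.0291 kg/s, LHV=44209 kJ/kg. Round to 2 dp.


eta_ith = (IP / (mf * LHV)) * 100
Denominator = 0.0291 * 44209 = 1286.4819 kW
eta_ith = (704 / 1286.4819) * 100 = 54.72%


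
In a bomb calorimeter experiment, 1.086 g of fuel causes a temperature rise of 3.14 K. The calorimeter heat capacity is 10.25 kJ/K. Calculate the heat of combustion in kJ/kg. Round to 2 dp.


Hc = C_cal * delta_T / m_fuel
Q_released = 10.25 * 3.14 = 32.1850 kJ
m_fuel = 1.086 g = 1.086/1000 kg = 0.001086 kg
Hc = 32.1850 / 0.001086 = 29636.28 kJ/kg


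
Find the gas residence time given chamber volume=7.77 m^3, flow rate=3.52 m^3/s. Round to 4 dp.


tau = V / Q_flow
tau = 7.77 / 3.52 = 2.2074 s


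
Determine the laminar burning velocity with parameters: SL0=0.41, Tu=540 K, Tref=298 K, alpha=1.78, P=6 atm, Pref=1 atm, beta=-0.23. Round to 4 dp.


SL = SL0 * (Tu/Tref)^alpha * (P/Pref)^beta
T ratio = 540/298 = 1.81208054
(T ratio)^alpha = 1.81208054^1.78 = 2.881084
(P/Pref)^beta = 6^(-0.23) = 0.662255
SL = 0.41 * 2.881084 * 0.662255 = 0.7823 m/s


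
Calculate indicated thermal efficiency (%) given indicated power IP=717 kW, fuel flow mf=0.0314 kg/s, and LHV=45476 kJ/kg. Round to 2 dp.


eta_ith = (IP / (mf * LHV)) * 100
Denominator = 0.0314 * 45476 = 1427.9464 kW
eta_ith = (717 / 1427.9464) * 100 = 50.21%


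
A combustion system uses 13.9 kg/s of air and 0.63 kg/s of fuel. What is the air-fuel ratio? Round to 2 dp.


AFR = m_air / m_fuel
AFR = 13.9 / 0.63 = 22.06


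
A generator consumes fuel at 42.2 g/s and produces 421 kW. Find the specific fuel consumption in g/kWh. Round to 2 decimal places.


SFC = (mf / BP) * 3600
Rate = 42.2 / 421 = 0.100238 g/(s*kW)
SFC = 0.100238 * 3600 = 360.86 g/kWh


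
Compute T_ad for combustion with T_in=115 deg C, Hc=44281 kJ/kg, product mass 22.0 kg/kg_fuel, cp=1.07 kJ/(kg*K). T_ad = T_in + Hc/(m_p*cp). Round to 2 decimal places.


T_ad = T_in + Hc / (m_p * cp)
Denominator = 22.0 * 1.07 = 23.5400
Temperature rise = 44281 / 23.5400 = 1881.10 K
T_ad = 115 + 1881.10 = 1996.10 deg C


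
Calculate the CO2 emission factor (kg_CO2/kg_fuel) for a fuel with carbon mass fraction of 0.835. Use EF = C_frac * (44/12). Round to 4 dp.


EF = C_frac * (M_CO2 / M_C)
EF = 0.835 * (44/12)
EF = 0.835 * 3.666667 = 3.0617 kg_CO2/kg_fuel


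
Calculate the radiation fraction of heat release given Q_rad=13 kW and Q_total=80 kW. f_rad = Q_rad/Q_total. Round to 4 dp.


f_rad = Q_rad / Q_total
f_rad = 13 / 80 = 0.1625


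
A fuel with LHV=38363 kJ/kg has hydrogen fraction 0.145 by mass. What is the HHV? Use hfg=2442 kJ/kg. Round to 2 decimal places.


HHV = LHV + hfg * 9 * H
Water addition = 2442 * 9 * 0.145 = 3186.810 kJ/kg
HHV = 38363 + 3186.810 = 41549.81 kJ/kg


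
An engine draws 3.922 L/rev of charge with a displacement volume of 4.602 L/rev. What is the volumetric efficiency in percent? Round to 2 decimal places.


eta_v = (V_actual / V_disp) * 100
Ratio = 3.922 / 4.602 = 0.8522
eta_v = 0.8522 * 100 = 85.22%


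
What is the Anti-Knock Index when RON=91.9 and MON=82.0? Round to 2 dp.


AKI = (RON + MON) / 2
AKI = (91.9 + 82.0) / 2
AKI = 173.9 / 2 = 86.95


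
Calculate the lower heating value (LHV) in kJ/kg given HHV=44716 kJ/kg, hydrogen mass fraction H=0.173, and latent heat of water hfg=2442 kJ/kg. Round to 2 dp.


LHV = HHV - hfg * 9 * H
Water correction = 2442 * 9 * 0.173 = 3802.194 kJ/kg
LHV = 44716 - 3802.194 = 40913.81 kJ/kg


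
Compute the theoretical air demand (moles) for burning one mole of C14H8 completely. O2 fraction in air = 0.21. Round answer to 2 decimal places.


Balanced combustion: C14H8 + 16 O2 -> 14 CO2 + 4 H2O
O2 needed = C + H/4 = 14 + 8/4 = 16.00 moles
Air moles = O2 / 0.21 = 16.00 / 0.21 = 76.19 moles air


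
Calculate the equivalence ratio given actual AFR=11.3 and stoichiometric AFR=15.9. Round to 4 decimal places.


phi = AFR_stoich / AFR_actual
phi = 15.9 / 11.3 = 1.4071


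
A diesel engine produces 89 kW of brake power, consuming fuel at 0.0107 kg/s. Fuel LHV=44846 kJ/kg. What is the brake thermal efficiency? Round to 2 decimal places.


eta_BTE = (BP / (mf * LHV)) * 100
Denominator = 0.0107 * 44846 = 479.8522 kW
eta_BTE = (89 / 479.8522) * 100 = 18.55%


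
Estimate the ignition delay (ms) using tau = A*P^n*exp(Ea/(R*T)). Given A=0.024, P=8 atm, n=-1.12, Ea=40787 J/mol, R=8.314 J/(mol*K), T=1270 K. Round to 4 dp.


tau = A * P^n * exp(Ea/(R*T))
P^n = 8^(-1.12) = 0.09739557
Ea/(R*T) = 40787/(8.314*1270) = 3.862852
exp(Ea/(R*T)) = 47.600896
tau = 0.024 * 0.09739557 * 47.600896 = 0.1113 ms


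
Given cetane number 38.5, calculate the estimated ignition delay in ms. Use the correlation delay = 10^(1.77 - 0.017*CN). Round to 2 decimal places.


delay = 10^(1.77 - 0.017*CN)
Exponent = 1.77 - 0.017*38.5 = 1.1155
delay = 10^1.1155 = 13.05 ms


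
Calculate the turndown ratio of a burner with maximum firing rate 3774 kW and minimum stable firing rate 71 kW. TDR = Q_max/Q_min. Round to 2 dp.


TDR = Q_max / Q_min
TDR = 3774 / 71 = 53.15


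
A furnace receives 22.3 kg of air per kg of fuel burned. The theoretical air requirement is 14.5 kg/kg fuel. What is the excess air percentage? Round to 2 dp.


Excess air = actual - stoichiometric = 22.3 - 14.5 = 7.80 kg/kg fuel
Excess air % = (excess / stoich) * 100 = (7.80 / 14.5) * 100 = 53.79%


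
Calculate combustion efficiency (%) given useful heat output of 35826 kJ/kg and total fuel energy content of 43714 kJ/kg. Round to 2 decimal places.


Efficiency = (Q_useful / Q_fuel) * 100
Efficiency = (35826 / 43714) * 100
Efficiency = 0.8196 * 100 = 81.96%


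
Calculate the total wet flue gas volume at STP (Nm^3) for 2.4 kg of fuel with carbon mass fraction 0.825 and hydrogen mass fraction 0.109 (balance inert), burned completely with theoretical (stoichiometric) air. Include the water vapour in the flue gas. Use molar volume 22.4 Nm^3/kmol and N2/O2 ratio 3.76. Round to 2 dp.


Per kg fuel: CO2 = (C/12 kmol)*22.4 = (0.825/12)*22.4 = 1.54000 Nm^3
Per kg fuel: H2O = (H/2 kmol)*22.4 = (0.109/2)*22.4 = 1.22080 Nm^3
O2 needed per kg fuel = C/12 + H/4 = 0.825/12 + 0.109/4 = 0.09600000 kmol
Per kg fuel: N2 = O2*3.76*22.4 = 0.09600000*3.76*22.4 = 8.08550 Nm^3
Total per kg = 1.54000 + 1.22080 + 8.08550 = 10.84630 Nm^3
Total = 10.84630 * 2.4 = 26.03 Nm^3


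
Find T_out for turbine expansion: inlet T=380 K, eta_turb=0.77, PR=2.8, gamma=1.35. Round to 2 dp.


T_out = T_in * (1 - eta * (1 - PR^(-(gamma-1)/gamma)))
Exponent = -(1.35-1)/1.35 = -0.25925926
PR^exp = 2.8^(-0.25925926) = 0.76572026
Factor = 1 - 0.77*(1 - 0.76572026) = 0.81960460
T_out = 380 * 0.81960460 = 311.45 K


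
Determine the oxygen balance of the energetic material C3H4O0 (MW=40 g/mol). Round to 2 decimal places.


OB = -1600 * (2C + H/2 - O) / MW
Inner = 2*3 + 4/2 - 0 = 8.00
OB = -1600 * 8.00 / 40 = -320.00%


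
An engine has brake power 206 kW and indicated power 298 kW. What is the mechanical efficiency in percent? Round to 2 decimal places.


eta_mech = (BP / IP) * 100
Ratio = 206 / 298 = 0.6913
eta_mech = 0.6913 * 100 = 69.13%


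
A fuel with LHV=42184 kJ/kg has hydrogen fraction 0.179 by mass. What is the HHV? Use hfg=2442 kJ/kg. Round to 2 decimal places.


HHV = LHV + hfg * 9 * H
Water addition = 2442 * 9 * 0.179 = 3934.062 kJ/kg
HHV = 42184 + 3934.062 = 46118.06 kJ/kg


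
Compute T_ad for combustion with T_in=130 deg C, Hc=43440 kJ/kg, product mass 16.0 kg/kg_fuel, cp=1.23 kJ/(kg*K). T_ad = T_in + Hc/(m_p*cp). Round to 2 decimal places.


T_ad = T_in + Hc / (m_p * cp)
Denominator = 16.0 * 1.23 = 19.6800
Temperature rise = 43440 / 19.6800 = 2207.32 K
T_ad = 130 + 2207.32 = 2337.32 deg C


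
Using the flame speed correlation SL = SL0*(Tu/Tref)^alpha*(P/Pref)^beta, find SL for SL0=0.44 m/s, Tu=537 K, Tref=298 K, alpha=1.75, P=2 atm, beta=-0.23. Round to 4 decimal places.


SL = SL0 * (Tu/Tref)^alpha * (P/Pref)^beta
T ratio = 537/298 = 1.80201342
(T ratio)^alpha = 1.80201342^1.75 = 2.802700
(P/Pref)^beta = 2^(-0.23) = 0.852635
SL = 0.44 * 2.802700 * 0.852635 = 1.0515 m/s


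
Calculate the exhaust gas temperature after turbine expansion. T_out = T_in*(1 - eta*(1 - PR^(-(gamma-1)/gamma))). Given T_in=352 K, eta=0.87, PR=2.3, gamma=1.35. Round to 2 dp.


T_out = T_in * (1 - eta * (1 - PR^(-(gamma-1)/gamma)))
Exponent = -(1.35-1)/1.35 = -0.25925926
PR^exp = 2.3^(-0.25925926) = 0.80578413
Factor = 1 - 0.87*(1 - 0.80578413) = 0.83103219
T_out = 352 * 0.83103219 = 292.52 K


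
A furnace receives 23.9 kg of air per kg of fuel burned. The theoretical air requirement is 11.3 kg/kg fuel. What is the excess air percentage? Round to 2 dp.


Excess air = actual - stoichiometric = 23.9 - 11.3 = 12.60 kg/kg fuel
Excess air % = (excess / stoich) * 100 = (12.60 / 11.3) * 100 = 111.50%


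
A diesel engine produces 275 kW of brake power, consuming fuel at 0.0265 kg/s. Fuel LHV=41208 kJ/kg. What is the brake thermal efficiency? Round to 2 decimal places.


eta_BTE = (BP / (mf * LHV)) * 100
Denominator = 0.0265 * 41208 = 1092.0120 kW
eta_BTE = (275 / 1092.0120) * 100 = 25.18%


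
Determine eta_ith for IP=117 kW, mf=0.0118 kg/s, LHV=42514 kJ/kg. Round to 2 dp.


eta_ith = (IP / (mf * LHV)) * 100
Denominator = 0.0118 * 42514 = 501.6652 kW
eta_ith = (117 / 501.6652) * 100 = 23.32%


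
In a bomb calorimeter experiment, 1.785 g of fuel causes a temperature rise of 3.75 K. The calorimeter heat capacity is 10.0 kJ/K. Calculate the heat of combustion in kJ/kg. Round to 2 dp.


Hc = C_cal * delta_T / m_fuel
Q_released = 10.0 * 3.75 = 37.5000 kJ
m_fuel = 1.785 g = 1.785/1000 kg = 0.001785 kg
Hc = 37.5000 / 0.001785 = 21008.40 kJ/kg


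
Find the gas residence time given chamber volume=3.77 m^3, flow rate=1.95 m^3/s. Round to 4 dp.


tau = V / Q_flow
tau = 3.77 / 1.95 = 1.9333 s


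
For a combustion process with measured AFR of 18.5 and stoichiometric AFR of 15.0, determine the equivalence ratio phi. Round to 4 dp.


phi = AFR_stoich / AFR_actual
phi = 15.0 / 18.5 = 0.8108


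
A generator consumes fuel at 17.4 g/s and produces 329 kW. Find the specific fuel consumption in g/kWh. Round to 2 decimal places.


SFC = (mf / BP) * 3600
Rate = 17.4 / 329 = 0.052888 g/(s*kW)
SFC = 0.052888 * 3600 = 190.40 g/kWh


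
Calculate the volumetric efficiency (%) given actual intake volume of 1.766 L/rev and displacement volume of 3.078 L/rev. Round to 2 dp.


eta_v = (V_actual / V_disp) * 100
Ratio = 1.766 / 3.078 = 0.5737
eta_v = 0.5737 * 100 = 57.37%


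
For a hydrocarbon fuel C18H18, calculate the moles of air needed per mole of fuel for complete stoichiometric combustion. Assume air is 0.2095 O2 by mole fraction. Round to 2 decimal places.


Balanced combustion: C18H18 + 22.5 O2 -> 18 CO2 + 9 H2O
O2 needed = C + H/4 = 18 + 18/4 = 22.50 moles
Air moles = O2 / 0.2095 = 22.50 / 0.2095 = 107.40 moles air


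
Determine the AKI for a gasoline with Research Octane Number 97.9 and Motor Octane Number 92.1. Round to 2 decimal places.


AKI = (RON + MON) / 2
AKI = (97.9 + 92.1) / 2
AKI = 190.0 / 2 = 95.00


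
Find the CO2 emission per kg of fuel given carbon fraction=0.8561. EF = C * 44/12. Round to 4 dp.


EF = C_frac * (M_CO2 / M_C)
EF = 0.8561 * (44/12)
EF = 0.8561 * 3.666667 = 3.1390 kg_CO2/kg_fuel


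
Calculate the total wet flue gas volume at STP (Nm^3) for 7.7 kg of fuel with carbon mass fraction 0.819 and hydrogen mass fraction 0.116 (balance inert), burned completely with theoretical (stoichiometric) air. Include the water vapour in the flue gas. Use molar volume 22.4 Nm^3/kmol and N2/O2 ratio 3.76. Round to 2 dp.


Per kg fuel: CO2 = (C/12 kmol)*22.4 = (0.819/12)*22.4 = 1.52880 Nm^3
Per kg fuel: H2O = (H/2 kmol)*22.4 = (0.116/2)*22.4 = 1.29920 Nm^3
O2 needed per kg fuel = C/12 + H/4 = 0.819/12 + 0.116/4 = 0.09725000 kmol
Per kg fuel: N2 = O2*3.76*22.4 = 0.09725000*3.76*22.4 = 8.19078 Nm^3
Total per kg = 1.52880 + 1.29920 + 8.19078 = 11.01878 Nm^3
Total = 11.01878 * 7.7 = 84.84 Nm^3


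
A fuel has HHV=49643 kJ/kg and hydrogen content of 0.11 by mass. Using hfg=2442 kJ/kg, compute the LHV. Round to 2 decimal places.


LHV = HHV - hfg * 9 * H
Water correction = 2442 * 9 * 0.11 = 2417.580 kJ/kg
LHV = 49643 - 2417.580 = 47225.42 kJ/kg


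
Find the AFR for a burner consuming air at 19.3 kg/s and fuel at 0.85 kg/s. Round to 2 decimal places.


AFR = m_air / m_fuel
AFR = 19.3 / 0.85 = 22.71


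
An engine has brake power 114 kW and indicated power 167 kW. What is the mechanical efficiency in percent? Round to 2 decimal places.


eta_mech = (BP / IP) * 100
Ratio = 114 / 167 = 0.6826
eta_mech = 0.6826 * 100 = 68.26%


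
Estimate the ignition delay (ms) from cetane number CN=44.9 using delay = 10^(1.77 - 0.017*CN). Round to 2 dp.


delay = 10^(1.77 - 0.017*CN)
Exponent = 1.77 - 0.017*44.9 = 1.0067
delay = 10^1.0067 = 10.16 ms


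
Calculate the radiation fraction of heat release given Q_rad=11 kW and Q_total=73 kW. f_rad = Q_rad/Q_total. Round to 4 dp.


f_rad = Q_rad / Q_total
f_rad = 11 / 73 = 0.1507


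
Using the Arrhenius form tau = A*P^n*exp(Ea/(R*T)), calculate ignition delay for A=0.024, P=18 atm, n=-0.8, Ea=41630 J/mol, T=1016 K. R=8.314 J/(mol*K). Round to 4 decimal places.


tau = A * P^n * exp(Ea/(R*T))
P^n = 18^(-0.8) = 0.09903347
Ea/(R*T) = 41630/(8.314*1016) = 4.928363
exp(Ea/(R*T)) = 138.153162
tau = 0.024 * 0.09903347 * 138.153162 = 0.3284 ms


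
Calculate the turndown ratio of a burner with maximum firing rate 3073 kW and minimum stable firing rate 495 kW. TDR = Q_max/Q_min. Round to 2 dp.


TDR = Q_max / Q_min
TDR = 3073 / 495 = 6.21


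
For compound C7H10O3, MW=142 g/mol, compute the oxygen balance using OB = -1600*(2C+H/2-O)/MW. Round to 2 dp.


OB = -1600 * (2C + H/2 - O) / MW
Inner = 2*7 + 10/2 - 3 = 16.00
OB = -1600 * 16.00 / 142 = -180.28%


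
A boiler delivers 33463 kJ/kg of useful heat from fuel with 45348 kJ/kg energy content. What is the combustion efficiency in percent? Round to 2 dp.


Efficiency = (Q_useful / Q_fuel) * 100
Efficiency = (33463 / 45348) * 100
Efficiency = 0.7379 * 100 = 73.79%


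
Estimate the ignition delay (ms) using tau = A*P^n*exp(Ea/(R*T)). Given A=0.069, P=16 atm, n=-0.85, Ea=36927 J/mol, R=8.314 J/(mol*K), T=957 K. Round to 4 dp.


tau = A * P^n * exp(Ea/(R*T))
P^n = 16^(-0.85) = 0.09473229
Ea/(R*T) = 36927/(8.314*957) = 4.641112
exp(Ea/(R*T)) = 103.659574
tau = 0.069 * 0.09473229 * 103.659574 = 0.6776 ms


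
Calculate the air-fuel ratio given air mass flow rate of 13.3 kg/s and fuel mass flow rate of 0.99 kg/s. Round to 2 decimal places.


AFR = m_air / m_fuel
AFR = 13.3 / 0.99 = 13.43


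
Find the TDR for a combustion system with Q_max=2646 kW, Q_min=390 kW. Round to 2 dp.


TDR = Q_max / Q_min
TDR = 2646 / 390 = 6.78


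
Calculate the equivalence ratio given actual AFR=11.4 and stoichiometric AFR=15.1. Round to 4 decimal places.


phi = AFR_stoich / AFR_actual
phi = 15.1 / 11.4 = 1.3246


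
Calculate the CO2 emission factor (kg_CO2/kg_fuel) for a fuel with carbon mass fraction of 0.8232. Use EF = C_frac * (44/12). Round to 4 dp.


EF = C_frac * (M_CO2 / M_C)
EF = 0.8232 * (44/12)
EF = 0.8232 * 3.666667 = 3.0184 kg_CO2/kg_fuel


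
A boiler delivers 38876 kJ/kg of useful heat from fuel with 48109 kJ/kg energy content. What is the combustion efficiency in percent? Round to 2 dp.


Efficiency = (Q_useful / Q_fuel) * 100
Efficiency = (38876 / 48109) * 100
Efficiency = 0.8081 * 100 = 80.81%


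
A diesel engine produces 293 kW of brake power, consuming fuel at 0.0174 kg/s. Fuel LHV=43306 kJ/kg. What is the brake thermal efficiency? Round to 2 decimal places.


eta_BTE = (BP / (mf * LHV)) * 100
Denominator = 0.0174 * 43306 = 753.5244 kW
eta_BTE = (293 / 753.5244) * 100 = 38.88%


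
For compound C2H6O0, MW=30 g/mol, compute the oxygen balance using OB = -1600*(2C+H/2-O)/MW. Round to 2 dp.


OB = -1600 * (2C + H/2 - O) / MW
Inner = 2*2 + 6/2 - 0 = 7.00
OB = -1600 * 7.00 / 30 = -373.33%


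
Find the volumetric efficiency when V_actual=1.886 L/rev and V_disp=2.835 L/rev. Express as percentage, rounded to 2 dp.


eta_v = (V_actual / V_disp) * 100
Ratio = 1.886 / 2.835 = 0.6653
eta_v = 0.6653 * 100 = 66.53%


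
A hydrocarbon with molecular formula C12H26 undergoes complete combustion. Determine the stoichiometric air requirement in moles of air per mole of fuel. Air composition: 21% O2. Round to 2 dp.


Balanced combustion: C12H26 + 18.5 O2 -> 12 CO2 + 13 H2O
O2 needed = C + H/4 = 12 + 26/4 = 18.50 moles
Air moles = O2 / 0.21 = 18.50 / 0.21 = 88.10 moles air


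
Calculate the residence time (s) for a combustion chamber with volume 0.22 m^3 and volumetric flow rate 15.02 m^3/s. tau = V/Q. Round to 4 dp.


tau = V / Q_flow
tau = 0.22 / 15.02 = 0.0146 s


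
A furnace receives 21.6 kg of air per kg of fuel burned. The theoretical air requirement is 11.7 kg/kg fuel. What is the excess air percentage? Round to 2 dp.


Excess air = actual - stoichiometric = 21.6 - 11.7 = 9.90 kg/kg fuel
Excess air % = (excess / stoich) * 100 = (9.90 / 11.7) * 100 = 84.62%


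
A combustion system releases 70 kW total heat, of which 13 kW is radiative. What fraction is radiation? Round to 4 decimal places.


f_rad = Q_rad / Q_total
f_rad = 13 / 70 = 0.1857


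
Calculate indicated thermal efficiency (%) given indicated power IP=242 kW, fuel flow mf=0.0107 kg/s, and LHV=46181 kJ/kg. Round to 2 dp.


eta_ith = (IP / (mf * LHV)) * 100
Denominator = 0.0107 * 46181 = 494.1367 kW
eta_ith = (242 / 494.1367) * 100 = 48.97%


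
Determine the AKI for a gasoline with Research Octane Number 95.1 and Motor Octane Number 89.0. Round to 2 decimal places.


AKI = (RON + MON) / 2
AKI = (95.1 + 89.0) / 2
AKI = 184.1 / 2 = 92.05


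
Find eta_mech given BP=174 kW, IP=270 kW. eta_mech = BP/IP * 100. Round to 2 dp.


eta_mech = (BP / IP) * 100
Ratio = 174 / 270 = 0.6444
eta_mech = 0.6444 * 100 = 64.44%


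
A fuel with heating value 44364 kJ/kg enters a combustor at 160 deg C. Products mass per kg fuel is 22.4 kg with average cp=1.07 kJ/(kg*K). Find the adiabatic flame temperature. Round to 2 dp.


T_ad = T_in + Hc / (m_p * cp)
Denominator = 22.4 * 1.07 = 23.9680
Temperature rise = 44364 / 23.9680 = 1850.97 K
T_ad = 160 + 1850.97 = 2010.97 deg C


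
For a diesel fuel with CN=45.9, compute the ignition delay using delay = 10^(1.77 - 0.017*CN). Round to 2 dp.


delay = 10^(1.77 - 0.017*CN)
Exponent = 1.77 - 0.017*45.9 = 0.9897
delay = 10^0.9897 = 9.77 ms


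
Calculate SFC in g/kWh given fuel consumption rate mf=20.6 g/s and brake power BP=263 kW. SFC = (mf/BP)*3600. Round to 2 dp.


SFC = (mf / BP) * 3600
Rate = 20.6 / 263 = 0.078327 g/(s*kW)
SFC = 0.078327 * 3600 = 281.98 g/kWh


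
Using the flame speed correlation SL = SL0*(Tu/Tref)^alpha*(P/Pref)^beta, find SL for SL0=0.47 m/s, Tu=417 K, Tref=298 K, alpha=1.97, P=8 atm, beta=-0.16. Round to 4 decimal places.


SL = SL0 * (Tu/Tref)^alpha * (P/Pref)^beta
T ratio = 417/298 = 1.39932886
(T ratio)^alpha = 1.39932886^1.97 = 1.938483
(P/Pref)^beta = 8^(-0.16) = 0.716978
SL = 0.47 * 1.938483 * 0.716978 = 0.6532 m/s


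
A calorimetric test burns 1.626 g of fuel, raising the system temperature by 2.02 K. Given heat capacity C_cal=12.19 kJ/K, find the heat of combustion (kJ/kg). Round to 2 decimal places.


Hc = C_cal * delta_T / m_fuel
Q_released = 12.19 * 2.02 = 24.6238 kJ
m_fuel = 1.626 g = 1.626/1000 kg = 0.001626 kg
Hc = 24.6238 / 0.001626 = 15143.79 kJ/kg


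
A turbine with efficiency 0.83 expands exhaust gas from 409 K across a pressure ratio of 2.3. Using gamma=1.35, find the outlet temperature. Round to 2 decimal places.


T_out = T_in * (1 - eta * (1 - PR^(-(gamma-1)/gamma)))
Exponent = -(1.35-1)/1.35 = -0.25925926
PR^exp = 2.3^(-0.25925926) = 0.80578413
Factor = 1 - 0.83*(1 - 0.80578413) = 0.83880083
T_out = 409 * 0.83880083 = 343.07 K


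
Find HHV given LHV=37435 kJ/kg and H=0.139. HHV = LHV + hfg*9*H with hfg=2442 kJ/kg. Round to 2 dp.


HHV = LHV + hfg * 9 * H
Water addition = 2442 * 9 * 0.139 = 3054.942 kJ/kg
HHV = 37435 + 3054.942 = 40489.94 kJ/kg


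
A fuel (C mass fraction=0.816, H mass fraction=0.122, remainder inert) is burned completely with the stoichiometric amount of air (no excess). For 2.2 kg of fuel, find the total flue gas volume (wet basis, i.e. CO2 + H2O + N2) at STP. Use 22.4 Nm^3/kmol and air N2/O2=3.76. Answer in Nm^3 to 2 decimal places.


Per kg fuel: CO2 = (C/12 kmol)*22.4 = (0.816/12)*22.4 = 1.52320 Nm^3
Per kg fuel: H2O = (H/2 kmol)*22.4 = (0.122/2)*22.4 = 1.36640 Nm^3
O2 needed per kg fuel = C/12 + H/4 = 0.816/12 + 0.122/4 = 0.09850000 kmol
Per kg fuel: N2 = O2*3.76*22.4 = 0.09850000*3.76*22.4 = 8.29606 Nm^3
Total per kg = 1.52320 + 1.36640 + 8.29606 = 11.18566 Nm^3
Total = 11.18566 * 2.2 = 24.61 Nm^3


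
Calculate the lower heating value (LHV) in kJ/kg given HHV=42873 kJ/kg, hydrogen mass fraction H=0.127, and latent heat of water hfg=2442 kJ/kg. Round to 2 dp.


LHV = HHV - hfg * 9 * H
Water correction = 2442 * 9 * 0.127 = 2791.206 kJ/kg
LHV = 42873 - 2791.206 = 40081.79 kJ/kg


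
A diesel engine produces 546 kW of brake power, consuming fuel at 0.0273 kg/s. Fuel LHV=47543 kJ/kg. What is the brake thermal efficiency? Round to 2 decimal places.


eta_BTE = (BP / (mf * LHV)) * 100
Denominator = 0.0273 * 47543 = 1297.9239 kW
eta_BTE = (546 / 1297.9239) * 100 = 42.07%


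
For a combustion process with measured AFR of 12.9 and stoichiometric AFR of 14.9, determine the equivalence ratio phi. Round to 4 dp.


phi = AFR_stoich / AFR_actual
phi = 14.9 / 12.9 = 1.1550


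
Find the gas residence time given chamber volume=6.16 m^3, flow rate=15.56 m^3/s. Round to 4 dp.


tau = V / Q_flow
tau = 6.16 / 15.56 = 0.3959 s


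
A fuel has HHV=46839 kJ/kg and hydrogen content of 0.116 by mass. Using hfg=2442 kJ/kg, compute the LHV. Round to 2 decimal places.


LHV = HHV - hfg * 9 * H
Water correction = 2442 * 9 * 0.116 = 2549.448 kJ/kg
LHV = 46839 - 2549.448 = 44289.55 kJ/kg


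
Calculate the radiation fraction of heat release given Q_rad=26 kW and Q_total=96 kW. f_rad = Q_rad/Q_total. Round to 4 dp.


f_rad = Q_rad / Q_total
f_rad = 26 / 96 = 0.2708


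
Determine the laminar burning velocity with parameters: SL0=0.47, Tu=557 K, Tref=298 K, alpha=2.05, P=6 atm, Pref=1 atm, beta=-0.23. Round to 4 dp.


SL = SL0 * (Tu/Tref)^alpha * (P/Pref)^beta
T ratio = 557/298 = 1.86912752
(T ratio)^alpha = 1.86912752^2.05 = 3.604623
(P/Pref)^beta = 6^(-0.23) = 0.662255
SL = 0.47 * 3.604623 * 0.662255 = 1.1220 m/s


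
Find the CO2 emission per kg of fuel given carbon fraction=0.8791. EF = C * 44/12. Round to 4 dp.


EF = C_frac * (M_CO2 / M_C)
EF = 0.8791 * (44/12)
EF = 0.8791 * 3.666667 = 3.2234 kg_CO2/kg_fuel


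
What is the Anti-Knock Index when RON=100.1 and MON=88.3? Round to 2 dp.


AKI = (RON + MON) / 2
AKI = (100.1 + 88.3) / 2
AKI = 188.4 / 2 = 94.20


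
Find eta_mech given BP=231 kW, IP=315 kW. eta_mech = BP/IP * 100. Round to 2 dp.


eta_mech = (BP / IP) * 100
Ratio = 231 / 315 = 0.7333
eta_mech = 0.7333 * 100 = 73.33%


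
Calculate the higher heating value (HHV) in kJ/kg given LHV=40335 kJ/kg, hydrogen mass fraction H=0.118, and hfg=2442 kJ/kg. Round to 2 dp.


HHV = LHV + hfg * 9 * H
Water addition = 2442 * 9 * 0.118 = 2593.404 kJ/kg
HHV = 40335 + 2593.404 = 42928.40 kJ/kg


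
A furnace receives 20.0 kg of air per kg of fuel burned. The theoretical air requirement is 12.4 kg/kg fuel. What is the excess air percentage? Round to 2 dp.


Excess air = actual - stoichiometric = 20.0 - 12.4 = 7.60 kg/kg fuel
Excess air % = (excess / stoich) * 100 = (7.60 / 12.4) * 100 = 61.29%


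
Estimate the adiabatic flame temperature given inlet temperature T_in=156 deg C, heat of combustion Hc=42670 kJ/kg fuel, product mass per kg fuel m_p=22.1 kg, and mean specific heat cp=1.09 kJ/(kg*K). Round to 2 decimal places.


T_ad = T_in + Hc / (m_p * cp)
Denominator = 22.1 * 1.09 = 24.0890
Temperature rise = 42670 / 24.0890 = 1771.35 K
T_ad = 156 + 1771.35 = 1927.35 deg C


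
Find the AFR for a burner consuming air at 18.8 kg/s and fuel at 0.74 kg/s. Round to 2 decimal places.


AFR = m_air / m_fuel
AFR = 18.8 / 0.74 = 25.41


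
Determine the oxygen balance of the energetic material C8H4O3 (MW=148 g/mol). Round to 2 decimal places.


OB = -1600 * (2C + H/2 - O) / MW
Inner = 2*8 + 4/2 - 3 = 15.00
OB = -1600 * 15.00 / 148 = -162.16%


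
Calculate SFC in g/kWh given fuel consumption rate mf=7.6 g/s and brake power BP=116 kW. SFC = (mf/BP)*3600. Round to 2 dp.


SFC = (mf / BP) * 3600
Rate = 7.6 / 116 = 0.065517 g/(s*kW)
SFC = 0.065517 * 3600 = 235.86 g/kWh


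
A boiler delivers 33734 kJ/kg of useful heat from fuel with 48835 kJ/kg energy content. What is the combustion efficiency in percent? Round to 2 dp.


Efficiency = (Q_useful / Q_fuel) * 100
Efficiency = (33734 / 48835) * 100
Efficiency = 0.6908 * 100 = 69.08%


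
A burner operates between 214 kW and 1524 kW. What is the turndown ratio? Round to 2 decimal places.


TDR = Q_max / Q_min
TDR = 1524 / 214 = 7.12


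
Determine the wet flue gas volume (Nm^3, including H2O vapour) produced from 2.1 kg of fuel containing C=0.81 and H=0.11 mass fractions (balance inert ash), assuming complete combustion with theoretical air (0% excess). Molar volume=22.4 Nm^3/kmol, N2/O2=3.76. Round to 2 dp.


Per kg fuel: CO2 = (C/12 kmol)*22.4 = (0.81/12)*22.4 = 1.51200 Nm^3
Per kg fuel: H2O = (H/2 kmol)*22.4 = (0.11/2)*22.4 = 1.23200 Nm^3
O2 needed per kg fuel = C/12 + H/4 = 0.81/12 + 0.11/4 = 0.09500000 kmol
Per kg fuel: N2 = O2*3.76*22.4 = 0.09500000*3.76*22.4 = 8.00128 Nm^3
Total per kg = 1.51200 + 1.23200 + 8.00128 = 10.74528 Nm^3
Total = 10.74528 * 2.1 = 22.57 Nm^3


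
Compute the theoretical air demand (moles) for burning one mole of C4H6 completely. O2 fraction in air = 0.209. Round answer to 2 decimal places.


Balanced combustion: C4H6 + 5.5 O2 -> 4 CO2 + 3 H2O
O2 needed = C + H/4 = 4 + 6/4 = 5.50 moles
Air moles = O2 / 0.209 = 5.50 / 0.209 = 26.32 moles air


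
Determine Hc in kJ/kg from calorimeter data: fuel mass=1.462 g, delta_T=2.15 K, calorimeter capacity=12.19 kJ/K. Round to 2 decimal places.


Hc = C_cal * delta_T / m_fuel
Q_released = 12.19 * 2.15 = 26.2085 kJ
m_fuel = 1.462 g = 1.462/1000 kg = 0.001462 kg
Hc = 26.2085 / 0.001462 = 17926.47 kJ/kg


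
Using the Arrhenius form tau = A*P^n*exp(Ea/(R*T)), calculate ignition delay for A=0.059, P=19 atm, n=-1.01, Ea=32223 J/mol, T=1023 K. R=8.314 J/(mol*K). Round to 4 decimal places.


tau = A * P^n * exp(Ea/(R*T))
P^n = 19^(-1.01) = 0.05110447
Ea/(R*T) = 32223/(8.314*1023) = 3.788614
exp(Ea/(R*T)) = 44.195087
tau = 0.059 * 0.05110447 * 44.195087 = 0.1333 ms


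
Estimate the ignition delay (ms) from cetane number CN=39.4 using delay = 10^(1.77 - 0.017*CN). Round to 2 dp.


delay = 10^(1.77 - 0.017*CN)
Exponent = 1.77 - 0.017*39.4 = 1.1002
delay = 10^1.1002 = 12.60 ms


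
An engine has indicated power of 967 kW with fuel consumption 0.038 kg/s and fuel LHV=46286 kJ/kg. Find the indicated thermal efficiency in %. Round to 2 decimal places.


eta_ith = (IP / (mf * LHV)) * 100
Denominator = 0.038 * 46286 = 1758.8680 kW
eta_ith = (967 / 1758.8680) * 100 = 54.98%


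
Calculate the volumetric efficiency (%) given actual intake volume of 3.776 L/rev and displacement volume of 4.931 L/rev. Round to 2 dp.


eta_v = (V_actual / V_disp) * 100
Ratio = 3.776 / 4.931 = 0.7658
eta_v = 0.7658 * 100 = 76.58%


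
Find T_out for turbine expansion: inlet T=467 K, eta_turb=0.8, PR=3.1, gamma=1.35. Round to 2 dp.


T_out = T_in * (1 - eta * (1 - PR^(-(gamma-1)/gamma)))
Exponent = -(1.35-1)/1.35 = -0.25925926
PR^exp = 3.1^(-0.25925926) = 0.74577862
Factor = 1 - 0.8*(1 - 0.74577862) = 0.79662290
T_out = 467 * 0.79662290 = 372.02 K


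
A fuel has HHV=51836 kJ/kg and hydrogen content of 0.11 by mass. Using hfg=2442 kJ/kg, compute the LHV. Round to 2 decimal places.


LHV = HHV - hfg * 9 * H
Water correction = 2442 * 9 * 0.11 = 2417.580 kJ/kg
LHV = 51836 - 2417.580 = 49418.42 kJ/kg


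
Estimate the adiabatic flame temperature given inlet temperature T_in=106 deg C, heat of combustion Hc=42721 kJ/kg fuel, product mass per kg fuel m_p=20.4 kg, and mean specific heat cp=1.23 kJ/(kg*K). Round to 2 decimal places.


T_ad = T_in + Hc / (m_p * cp)
Denominator = 20.4 * 1.23 = 25.0920
Temperature rise = 42721 / 25.0920 = 1702.57 K
T_ad = 106 + 1702.57 = 1808.57 deg C


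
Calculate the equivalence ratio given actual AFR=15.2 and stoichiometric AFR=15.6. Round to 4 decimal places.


phi = AFR_stoich / AFR_actual
phi = 15.6 / 15.2 = 1.0263


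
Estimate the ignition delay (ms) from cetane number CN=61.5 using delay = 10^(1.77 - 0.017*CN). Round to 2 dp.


delay = 10^(1.77 - 0.017*CN)
Exponent = 1.77 - 0.017*61.5 = 0.7245
delay = 10^0.7245 = 5.30 ms


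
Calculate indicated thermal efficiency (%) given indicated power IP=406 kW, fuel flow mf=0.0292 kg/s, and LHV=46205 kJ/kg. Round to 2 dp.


eta_ith = (IP / (mf * LHV)) * 100
Denominator = 0.0292 * 46205 = 1349.1860 kW
eta_ith = (406 / 1349.1860) * 100 = 30.09%


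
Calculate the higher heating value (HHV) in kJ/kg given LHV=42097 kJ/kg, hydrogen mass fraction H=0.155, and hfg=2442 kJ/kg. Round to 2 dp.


HHV = LHV + hfg * 9 * H
Water addition = 2442 * 9 * 0.155 = 3406.590 kJ/kg
HHV = 42097 + 3406.590 = 45503.59 kJ/kg


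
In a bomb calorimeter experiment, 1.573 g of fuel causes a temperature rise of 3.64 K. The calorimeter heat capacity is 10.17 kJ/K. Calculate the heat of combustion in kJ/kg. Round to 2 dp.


Hc = C_cal * delta_T / m_fuel
Q_released = 10.17 * 3.64 = 37.0188 kJ
m_fuel = 1.573 g = 1.573/1000 kg = 0.001573 kg
Hc = 37.0188 / 0.001573 = 23533.88 kJ/kg


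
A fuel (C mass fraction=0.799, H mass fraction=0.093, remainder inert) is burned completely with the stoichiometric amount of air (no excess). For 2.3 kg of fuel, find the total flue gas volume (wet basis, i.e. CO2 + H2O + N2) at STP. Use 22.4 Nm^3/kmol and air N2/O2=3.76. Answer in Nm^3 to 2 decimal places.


Per kg fuel: CO2 = (C/12 kmol)*22.4 = (0.799/12)*22.4 = 1.49147 Nm^3
Per kg fuel: H2O = (H/2 kmol)*22.4 = (0.093/2)*22.4 = 1.04160 Nm^3
O2 needed per kg fuel = C/12 + H/4 = 0.799/12 + 0.093/4 = 0.08983333 kmol
Per kg fuel: N2 = O2*3.76*22.4 = 0.08983333*3.76*22.4 = 7.56612 Nm^3
Total per kg = 1.49147 + 1.04160 + 7.56612 = 10.09919 Nm^3
Total = 10.09919 * 2.3 = 23.23 Nm^3


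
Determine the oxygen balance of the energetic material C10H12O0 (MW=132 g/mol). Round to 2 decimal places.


OB = -1600 * (2C + H/2 - O) / MW
Inner = 2*10 + 12/2 - 0 = 26.00
OB = -1600 * 26.00 / 132 = -315.15%


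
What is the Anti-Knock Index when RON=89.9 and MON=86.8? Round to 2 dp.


AKI = (RON + MON) / 2
AKI = (89.9 + 86.8) / 2
AKI = 176.7 / 2 = 88.35


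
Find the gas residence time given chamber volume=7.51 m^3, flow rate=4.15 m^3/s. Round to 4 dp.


tau = V / Q_flow
tau = 7.51 / 4.15 = 1.8096 s


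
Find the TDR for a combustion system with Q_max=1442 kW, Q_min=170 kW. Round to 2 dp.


TDR = Q_max / Q_min
TDR = 1442 / 170 = 8.48


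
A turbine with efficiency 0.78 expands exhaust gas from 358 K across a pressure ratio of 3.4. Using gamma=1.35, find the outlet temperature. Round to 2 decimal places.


T_out = T_in * (1 - eta * (1 - PR^(-(gamma-1)/gamma)))
Exponent = -(1.35-1)/1.35 = -0.25925926
PR^exp = 3.4^(-0.25925926) = 0.72813041
Factor = 1 - 0.78*(1 - 0.72813041) = 0.78794172
T_out = 358 * 0.78794172 = 282.08 K


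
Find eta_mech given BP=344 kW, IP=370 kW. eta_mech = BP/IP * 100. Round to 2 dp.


eta_mech = (BP / IP) * 100
Ratio = 344 / 370 = 0.9297
eta_mech = 0.9297 * 100 = 92.97%


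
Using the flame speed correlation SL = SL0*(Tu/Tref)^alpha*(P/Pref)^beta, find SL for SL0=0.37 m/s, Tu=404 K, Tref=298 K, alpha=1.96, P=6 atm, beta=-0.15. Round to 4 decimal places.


SL = SL0 * (Tu/Tref)^alpha * (P/Pref)^beta
T ratio = 404/298 = 1.35570470
(T ratio)^alpha = 1.35570470^1.96 = 1.815698
(P/Pref)^beta = 6^(-0.15) = 0.764324
SL = 0.37 * 1.815698 * 0.764324 = 0.5135 m/s


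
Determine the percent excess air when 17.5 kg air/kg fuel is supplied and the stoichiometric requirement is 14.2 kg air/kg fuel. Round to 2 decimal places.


Excess air = actual - stoichiometric = 17.5 - 14.2 = 3.30 kg/kg fuel
Excess air % = (excess / stoich) * 100 = (3.30 / 14.2) * 100 = 23.24%


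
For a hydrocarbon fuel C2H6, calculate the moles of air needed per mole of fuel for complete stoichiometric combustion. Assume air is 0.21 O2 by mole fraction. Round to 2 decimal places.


Balanced combustion: C2H6 + 3.5 O2 -> 2 CO2 + 3 H2O
O2 needed = C + H/4 = 2 + 6/4 = 3.50 moles
Air moles = O2 / 0.21 = 3.50 / 0.21 = 16.67 moles air


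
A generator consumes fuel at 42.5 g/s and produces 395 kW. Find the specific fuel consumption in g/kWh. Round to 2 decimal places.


SFC = (mf / BP) * 3600
Rate = 42.5 / 395 = 0.107595 g/(s*kW)
SFC = 0.107595 * 3600 = 387.34 g/kWh


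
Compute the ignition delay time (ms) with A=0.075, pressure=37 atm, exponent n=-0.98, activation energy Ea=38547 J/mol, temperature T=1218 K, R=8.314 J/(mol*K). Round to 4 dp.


tau = A * P^n * exp(Ea/(R*T))
P^n = 37^(-0.98) = 0.02905108
Ea/(R*T) = 38547/(8.314*1218) = 3.806565
exp(Ea/(R*T)) = 44.995623
tau = 0.075 * 0.02905108 * 44.995623 = 0.0980 ms


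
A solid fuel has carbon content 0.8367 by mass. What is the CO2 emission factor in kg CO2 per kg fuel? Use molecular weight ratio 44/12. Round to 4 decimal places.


EF = C_frac * (M_CO2 / M_C)
EF = 0.8367 * (44/12)
EF = 0.8367 * 3.666667 = 3.0679 kg_CO2/kg_fuel


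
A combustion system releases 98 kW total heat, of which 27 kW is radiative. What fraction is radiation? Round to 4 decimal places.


f_rad = Q_rad / Q_total
f_rad = 27 / 98 = 0.2755


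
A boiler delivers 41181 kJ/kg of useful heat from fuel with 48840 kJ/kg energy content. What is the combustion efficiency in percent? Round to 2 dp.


Efficiency = (Q_useful / Q_fuel) * 100
Efficiency = (41181 / 48840) * 100
Efficiency = 0.8432 * 100 = 84.32%


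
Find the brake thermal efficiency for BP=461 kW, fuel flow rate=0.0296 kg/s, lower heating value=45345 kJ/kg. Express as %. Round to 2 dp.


eta_BTE = (BP / (mf * LHV)) * 100
Denominator = 0.0296 * 45345 = 1342.2120 kW
eta_BTE = (461 / 1342.2120) * 100 = 34.35%


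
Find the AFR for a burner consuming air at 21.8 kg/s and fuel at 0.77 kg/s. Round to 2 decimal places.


AFR = m_air / m_fuel
AFR = 21.8 / 0.77 = 28.31


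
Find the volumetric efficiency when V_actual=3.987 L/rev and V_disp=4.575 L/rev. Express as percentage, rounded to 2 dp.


eta_v = (V_actual / V_disp) * 100
Ratio = 3.987 / 4.575 = 0.8715
eta_v = 0.8715 * 100 = 87.15%


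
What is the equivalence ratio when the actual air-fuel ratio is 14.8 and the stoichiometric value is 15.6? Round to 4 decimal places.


phi = AFR_stoich / AFR_actual
phi = 15.6 / 14.8 = 1.0541


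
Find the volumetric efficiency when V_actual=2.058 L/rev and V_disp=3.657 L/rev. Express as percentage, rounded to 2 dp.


eta_v = (V_actual / V_disp) * 100
Ratio = 2.058 / 3.657 = 0.5628
eta_v = 0.5628 * 100 = 56.28%


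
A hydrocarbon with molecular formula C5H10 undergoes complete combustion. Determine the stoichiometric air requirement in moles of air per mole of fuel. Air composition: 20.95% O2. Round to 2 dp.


Balanced combustion: C5H10 + 7.5 O2 -> 5 CO2 + 5 H2O
O2 needed = C + H/4 = 5 + 10/4 = 7.50 moles
Air moles = O2 / 0.2095 = 7.50 / 0.2095 = 35.80 moles air


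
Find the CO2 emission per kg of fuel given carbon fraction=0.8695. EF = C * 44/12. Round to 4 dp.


EF = C_frac * (M_CO2 / M_C)
EF = 0.8695 * (44/12)
EF = 0.8695 * 3.666667 = 3.1882 kg_CO2/kg_fuel


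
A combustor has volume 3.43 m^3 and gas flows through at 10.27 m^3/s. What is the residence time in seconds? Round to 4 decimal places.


tau = V / Q_flow
tau = 3.43 / 10.27 = 0.3340 s


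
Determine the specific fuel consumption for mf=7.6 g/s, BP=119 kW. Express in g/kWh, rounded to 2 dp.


SFC = (mf / BP) * 3600
Rate = 7.6 / 119 = 0.063866 g/(s*kW)
SFC = 0.063866 * 3600 = 229.92 g/kWh


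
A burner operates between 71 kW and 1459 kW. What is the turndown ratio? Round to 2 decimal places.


TDR = Q_max / Q_min
TDR = 1459 / 71 = 20.55


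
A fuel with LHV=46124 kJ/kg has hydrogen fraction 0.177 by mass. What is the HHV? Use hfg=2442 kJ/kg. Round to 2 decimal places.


HHV = LHV + hfg * 9 * H
Water addition = 2442 * 9 * 0.177 = 3890.106 kJ/kg
HHV = 46124 + 3890.106 = 50014.11 kJ/kg


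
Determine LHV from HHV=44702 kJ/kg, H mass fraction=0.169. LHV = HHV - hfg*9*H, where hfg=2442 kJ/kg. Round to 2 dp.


LHV = HHV - hfg * 9 * H
Water correction = 2442 * 9 * 0.169 = 3714.282 kJ/kg
LHV = 44702 - 3714.282 = 40987.72 kJ/kg


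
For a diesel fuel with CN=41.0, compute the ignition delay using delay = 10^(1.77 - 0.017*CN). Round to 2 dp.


delay = 10^(1.77 - 0.017*CN)
Exponent = 1.77 - 0.017*41.0 = 1.0730
delay = 10^1.0730 = 11.83 ms


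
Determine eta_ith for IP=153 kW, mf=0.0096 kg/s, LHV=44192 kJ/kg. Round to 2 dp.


eta_ith = (IP / (mf * LHV)) * 100
Denominator = 0.0096 * 44192 = 424.2432 kW
eta_ith = (153 / 424.2432) * 100 = 36.06%


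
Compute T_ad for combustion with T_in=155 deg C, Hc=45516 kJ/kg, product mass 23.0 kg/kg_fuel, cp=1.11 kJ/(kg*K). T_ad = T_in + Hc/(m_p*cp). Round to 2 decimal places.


T_ad = T_in + Hc / (m_p * cp)
Denominator = 23.0 * 1.11 = 25.5300
Temperature rise = 45516 / 25.5300 = 1782.84 K
T_ad = 155 + 1782.84 = 1937.84 deg C


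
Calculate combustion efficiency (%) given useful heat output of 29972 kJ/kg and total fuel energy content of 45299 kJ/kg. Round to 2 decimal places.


Efficiency = (Q_useful / Q_fuel) * 100
Efficiency = (29972 / 45299) * 100
Efficiency = 0.6616 * 100 = 66.16%


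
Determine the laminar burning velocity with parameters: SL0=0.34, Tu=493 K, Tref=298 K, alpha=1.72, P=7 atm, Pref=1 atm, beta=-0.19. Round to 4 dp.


SL = SL0 * (Tu/Tref)^alpha * (P/Pref)^beta
T ratio = 493/298 = 1.65436242
(T ratio)^alpha = 1.65436242^1.72 = 2.377085
(P/Pref)^beta = 7^(-0.19) = 0.690926
SL = 0.34 * 2.377085 * 0.690926 = 0.5584 m/s


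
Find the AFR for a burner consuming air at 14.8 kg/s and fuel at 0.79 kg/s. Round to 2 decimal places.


AFR = m_air / m_fuel
AFR = 14.8 / 0.79 = 18.73


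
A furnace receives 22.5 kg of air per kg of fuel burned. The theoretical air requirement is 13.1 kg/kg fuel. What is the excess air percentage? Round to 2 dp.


Excess air = actual - stoichiometric = 22.5 - 13.1 = 9.40 kg/kg fuel
Excess air % = (excess / stoich) * 100 = (9.40 / 13.1) * 100 = 71.76%


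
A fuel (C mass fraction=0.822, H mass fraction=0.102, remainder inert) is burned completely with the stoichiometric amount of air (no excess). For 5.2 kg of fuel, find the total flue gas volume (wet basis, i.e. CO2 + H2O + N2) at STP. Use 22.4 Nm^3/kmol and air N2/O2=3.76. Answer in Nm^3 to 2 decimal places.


Per kg fuel: CO2 = (C/12 kmol)*22.4 = (0.822/12)*22.4 = 1.53440 Nm^3
Per kg fuel: H2O = (H/2 kmol)*22.4 = (0.102/2)*22.4 = 1.14240 Nm^3
O2 needed per kg fuel = C/12 + H/4 = 0.822/12 + 0.102/4 = 0.09400000 kmol
Per kg fuel: N2 = O2*3.76*22.4 = 0.09400000*3.76*22.4 = 7.91706 Nm^3
Total per kg = 1.53440 + 1.14240 + 7.91706 = 10.59386 Nm^3
Total = 10.59386 * 5.2 = 55.09 Nm^3


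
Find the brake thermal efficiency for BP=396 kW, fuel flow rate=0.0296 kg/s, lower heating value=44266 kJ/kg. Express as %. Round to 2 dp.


eta_BTE = (BP / (mf * LHV)) * 100
Denominator = 0.0296 * 44266 = 1310.2736 kW
eta_BTE = (396 / 1310.2736) * 100 = 30.22%


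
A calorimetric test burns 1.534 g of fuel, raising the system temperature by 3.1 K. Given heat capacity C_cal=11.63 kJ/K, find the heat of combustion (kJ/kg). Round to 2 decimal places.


Hc = C_cal * delta_T / m_fuel
Q_released = 11.63 * 3.1 = 36.0530 kJ
m_fuel = 1.534 g = 1.534/1000 kg = 0.001534 kg
Hc = 36.0530 / 0.001534 = 23502.61 kJ/kg
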